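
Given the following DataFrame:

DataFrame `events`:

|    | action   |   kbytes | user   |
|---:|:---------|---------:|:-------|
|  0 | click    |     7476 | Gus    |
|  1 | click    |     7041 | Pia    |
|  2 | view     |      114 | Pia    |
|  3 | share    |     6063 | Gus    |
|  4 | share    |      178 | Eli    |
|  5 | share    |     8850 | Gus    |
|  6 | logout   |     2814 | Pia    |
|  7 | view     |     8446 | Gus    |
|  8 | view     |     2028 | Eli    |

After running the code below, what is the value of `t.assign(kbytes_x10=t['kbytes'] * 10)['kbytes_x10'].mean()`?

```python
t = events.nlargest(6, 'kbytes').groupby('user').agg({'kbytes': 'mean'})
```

63181.25

take 6 rows with largest kbytes:
   action  kbytes user
5   share    8850  Gus
7    view    8446  Gus
0   click    7476  Gus
1   click    7041  Pia
3   share    6063  Gus
6  logout    2814  Pia
group by user, mean of kbytes:
       kbytes
user         
Gus   7708.75
Pia   4927.50
add column kbytes_x10 = t['kbytes'] * 10:
       kbytes  kbytes_x10
user                     
Gus   7708.75     77087.5
Pia   4927.50     49275.0
Hence 63181.25.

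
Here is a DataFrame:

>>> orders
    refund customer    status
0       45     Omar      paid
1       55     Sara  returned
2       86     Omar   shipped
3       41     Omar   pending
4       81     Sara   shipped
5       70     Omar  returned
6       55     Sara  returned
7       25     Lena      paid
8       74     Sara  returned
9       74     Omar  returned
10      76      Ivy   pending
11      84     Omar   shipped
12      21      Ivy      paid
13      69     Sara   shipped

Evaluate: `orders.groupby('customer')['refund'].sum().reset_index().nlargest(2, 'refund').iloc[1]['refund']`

group by customer, sum of refund:
customer
Ivy      97
Lena     25
Omar    400
Sara    334
Name: refund, dtype: int64
reset_index():
  customer  refund
0      Ivy      97
1     Lena      25
2     Omar     400
3     Sara     334
take 2 rows with largest refund:
  customer  refund
2     Omar     400
3     Sara     334
The value at position 1, column 'refund' is 334.

334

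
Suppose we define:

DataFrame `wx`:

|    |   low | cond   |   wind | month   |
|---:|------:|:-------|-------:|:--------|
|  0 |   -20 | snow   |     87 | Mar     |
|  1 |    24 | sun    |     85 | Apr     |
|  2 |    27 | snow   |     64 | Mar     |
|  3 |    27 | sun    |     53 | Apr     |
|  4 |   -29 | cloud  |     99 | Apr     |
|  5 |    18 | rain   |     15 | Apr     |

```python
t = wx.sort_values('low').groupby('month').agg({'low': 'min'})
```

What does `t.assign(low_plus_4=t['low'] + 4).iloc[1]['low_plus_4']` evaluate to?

-16

sort by low:
   low   cond  wind month
4  -29  cloud    99   Apr
0  -20   snow    87   Mar
5   18   rain    15   Apr
1   24    sun    85   Apr
2   27   snow    64   Mar
3   27    sun    53   Apr
group by month, min of low:
       low
month     
Apr    -29
Mar    -20
add column low_plus_4 = t['low'] + 4:
       low  low_plus_4
month                 
Apr    -29         -25
Mar    -20         -16
Taking the value at position 1, column 'low_plus_4' gives -16.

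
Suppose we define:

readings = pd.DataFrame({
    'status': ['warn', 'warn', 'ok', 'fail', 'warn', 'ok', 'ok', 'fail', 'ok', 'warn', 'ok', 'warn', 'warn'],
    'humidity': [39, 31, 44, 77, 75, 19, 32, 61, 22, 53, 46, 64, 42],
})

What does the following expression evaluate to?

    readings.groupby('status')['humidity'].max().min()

group by status, max of humidity:
status
fail    77
ok      46
warn    75
Name: humidity, dtype: int64
Hence 46.

46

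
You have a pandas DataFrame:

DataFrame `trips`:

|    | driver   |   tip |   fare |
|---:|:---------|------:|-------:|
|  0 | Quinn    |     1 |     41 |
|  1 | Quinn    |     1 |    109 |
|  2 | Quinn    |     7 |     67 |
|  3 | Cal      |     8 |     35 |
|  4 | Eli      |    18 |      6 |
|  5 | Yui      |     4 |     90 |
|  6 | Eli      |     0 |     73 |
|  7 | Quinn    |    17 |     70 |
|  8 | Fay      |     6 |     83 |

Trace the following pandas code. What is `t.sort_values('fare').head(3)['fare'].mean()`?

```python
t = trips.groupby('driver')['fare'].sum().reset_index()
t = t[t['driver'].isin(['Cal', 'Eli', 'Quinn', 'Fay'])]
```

group by driver, sum of fare:
driver
Cal       35
Eli       79
Fay       83
Quinn    287
Yui       90
Name: fare, dtype: int64
reset_index():
  driver  fare
0    Cal    35
1    Eli    79
2    Fay    83
3  Quinn   287
4    Yui    90
filter rows where driver in ['Cal', 'Eli', 'Quinn', 'Fay']:
  driver  fare
0    Cal    35
1    Eli    79
2    Fay    83
3  Quinn   287
sort by fare:
  driver  fare
0    Cal    35
1    Eli    79
2    Fay    83
3  Quinn   287
take first 3 rows:
  driver  fare
0    Cal    35
1    Eli    79
2    Fay    83
Taking the mean of column 'fare' gives 65.6666666667.

65.6666666667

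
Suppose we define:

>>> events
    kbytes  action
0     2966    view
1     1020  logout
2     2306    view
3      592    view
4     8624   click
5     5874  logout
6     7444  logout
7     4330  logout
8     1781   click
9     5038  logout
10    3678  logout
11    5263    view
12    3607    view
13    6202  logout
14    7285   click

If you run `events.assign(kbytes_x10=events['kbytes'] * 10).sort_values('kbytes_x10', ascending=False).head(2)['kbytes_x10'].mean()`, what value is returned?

80340.0

add column kbytes_x10 = events['kbytes'] * 10:
    kbytes  action  kbytes_x10
0     2966    view       29660
1     1020  logout       10200
2     2306    view       23060
3      592    view        5920
4     8624   click       86240
5     5874  logout       58740
6     7444  logout       74440
7     4330  logout       43300
8     1781   click       17810
9     5038  logout       50380
10    3678  logout       36780
11    5263    view       52630
12    3607    view       36070
13    6202  logout       62020
14    7285   click       72850
sort by kbytes_x10 descending:
    kbytes  action  kbytes_x10
4     8624   click       86240
6     7444  logout       74440
14    7285   click       72850
13    6202  logout       62020
5     5874  logout       58740
11    5263    view       52630
9     5038  logout       50380
7     4330  logout       43300
10    3678  logout       36780
12    3607    view       36070
0     2966    view       29660
2     2306    view       23060
8     1781   click       17810
1     1020  logout       10200
3      592    view        5920
take first 2 rows:
   kbytes  action  kbytes_x10
4    8624   click       86240
6    7444  logout       74440
Reading off the mean of column 'kbytes_x10', we get 80340.0.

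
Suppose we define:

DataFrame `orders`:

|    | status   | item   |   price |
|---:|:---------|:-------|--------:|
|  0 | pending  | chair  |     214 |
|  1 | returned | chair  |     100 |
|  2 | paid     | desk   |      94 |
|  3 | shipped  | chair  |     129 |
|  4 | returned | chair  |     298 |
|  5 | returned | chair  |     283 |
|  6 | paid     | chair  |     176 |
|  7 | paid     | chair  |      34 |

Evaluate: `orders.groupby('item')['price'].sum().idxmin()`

group by item, sum of price:
item
chair    1234
desk       94
Name: price, dtype: int64

desk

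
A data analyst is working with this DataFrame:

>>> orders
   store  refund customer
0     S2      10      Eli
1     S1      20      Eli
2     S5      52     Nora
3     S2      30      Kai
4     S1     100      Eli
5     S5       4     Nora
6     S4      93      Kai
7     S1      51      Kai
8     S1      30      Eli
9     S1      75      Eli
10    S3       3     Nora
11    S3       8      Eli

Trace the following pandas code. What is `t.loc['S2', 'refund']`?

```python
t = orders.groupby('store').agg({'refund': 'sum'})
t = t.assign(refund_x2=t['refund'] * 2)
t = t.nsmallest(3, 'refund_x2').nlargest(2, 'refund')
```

40

group by store, sum of refund:
       refund
store        
S1        276
S2         40
S3         11
S4         93
S5         56
add column refund_x2 = t['refund'] * 2:
       refund  refund_x2
store                   
S1        276        552
S2         40         80
S3         11         22
S4         93        186
S5         56        112
take 3 rows with smallest refund_x2:
       refund  refund_x2
store                   
S3         11         22
S2         40         80
S5         56        112
take 2 rows with largest refund:
       refund  refund_x2
store                   
S5         56        112
S2         40         80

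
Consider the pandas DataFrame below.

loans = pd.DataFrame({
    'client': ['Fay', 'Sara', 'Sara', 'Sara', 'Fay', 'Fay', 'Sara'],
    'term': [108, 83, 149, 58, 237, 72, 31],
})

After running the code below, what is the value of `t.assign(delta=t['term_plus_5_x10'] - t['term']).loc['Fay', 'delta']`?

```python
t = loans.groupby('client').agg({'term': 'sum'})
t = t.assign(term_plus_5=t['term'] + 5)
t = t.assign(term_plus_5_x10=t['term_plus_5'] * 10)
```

3803

group by client, sum of term:
        term
client      
Fay      417
Sara     321
add column term_plus_5 = t['term'] + 5:
        term  term_plus_5
client                   
Fay      417          422
Sara     321          326
add column term_plus_5_x10 = t['term_plus_5'] * 10:
        term  term_plus_5  term_plus_5_x10
client                                    
Fay      417          422             4220
Sara     321          326             3260
add column delta = t['term_plus_5_x10'] - t['term']:
        term  term_plus_5  term_plus_5_x10  delta
client                                           
Fay      417          422             4220   3803
Sara     321          326             3260   2939
Taking the value at row 'Fay', column 'delta' gives 3803.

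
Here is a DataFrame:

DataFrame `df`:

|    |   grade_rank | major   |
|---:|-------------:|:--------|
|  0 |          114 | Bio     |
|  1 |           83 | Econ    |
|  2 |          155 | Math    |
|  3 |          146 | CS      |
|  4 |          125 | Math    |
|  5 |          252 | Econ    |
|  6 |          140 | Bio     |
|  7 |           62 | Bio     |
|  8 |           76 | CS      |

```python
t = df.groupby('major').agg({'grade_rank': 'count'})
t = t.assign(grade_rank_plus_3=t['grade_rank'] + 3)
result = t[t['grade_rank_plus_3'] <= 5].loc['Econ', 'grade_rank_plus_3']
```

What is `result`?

group by major, count of grade_rank:
       grade_rank
major            
Bio             3
CS              2
Econ            2
Math            2
add column grade_rank_plus_3 = t['grade_rank'] + 3:
       grade_rank  grade_rank_plus_3
major                               
Bio             3                  6
CS              2                  5
Econ            2                  5
Math            2                  5
filter rows where grade_rank_plus_3 <= 5:
       grade_rank  grade_rank_plus_3
major                               
CS              2                  5
Econ            2                  5
Math            2                  5
Hence 5.

5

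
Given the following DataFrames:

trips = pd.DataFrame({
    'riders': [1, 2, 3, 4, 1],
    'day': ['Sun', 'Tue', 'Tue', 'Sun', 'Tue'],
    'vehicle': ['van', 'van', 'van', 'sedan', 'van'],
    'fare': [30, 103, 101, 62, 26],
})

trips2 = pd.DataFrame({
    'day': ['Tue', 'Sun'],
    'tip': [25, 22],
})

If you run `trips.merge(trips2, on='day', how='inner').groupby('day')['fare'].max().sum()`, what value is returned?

merge on 'day' (how='inner') → 5 rows:
   riders  day vehicle  fare  tip
0       1  Sun     van    30   22
1       2  Tue     van   103   25
2       3  Tue     van   101   25
3       4  Sun   sedan    62   22
4       1  Tue     van    26   25
group by day, max of fare:
day
Sun     62
Tue    103
Name: fare, dtype: int64
So sum() = 165.

165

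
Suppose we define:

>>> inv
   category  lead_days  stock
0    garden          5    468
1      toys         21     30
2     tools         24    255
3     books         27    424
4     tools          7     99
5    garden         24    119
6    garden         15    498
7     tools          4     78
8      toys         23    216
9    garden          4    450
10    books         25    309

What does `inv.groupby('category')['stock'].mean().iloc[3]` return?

group by category, mean of stock:
category
books     366.50
garden    383.75
tools     144.00
toys      123.00
Name: stock, dtype: float64

123.0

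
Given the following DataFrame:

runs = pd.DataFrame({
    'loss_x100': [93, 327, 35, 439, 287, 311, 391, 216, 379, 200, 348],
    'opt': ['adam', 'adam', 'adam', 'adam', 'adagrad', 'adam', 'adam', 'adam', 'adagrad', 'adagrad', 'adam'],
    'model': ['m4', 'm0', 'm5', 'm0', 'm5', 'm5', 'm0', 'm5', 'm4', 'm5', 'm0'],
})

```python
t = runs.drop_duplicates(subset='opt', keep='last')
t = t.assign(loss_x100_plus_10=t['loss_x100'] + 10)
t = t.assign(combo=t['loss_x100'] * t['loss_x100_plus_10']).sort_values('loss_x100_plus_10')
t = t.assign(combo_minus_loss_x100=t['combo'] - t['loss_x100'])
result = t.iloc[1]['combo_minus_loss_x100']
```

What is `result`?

drop duplicate opt (keep=last):
    loss_x100      opt model
9         200  adagrad    m5
10        348     adam    m0
add column loss_x100_plus_10 = t['loss_x100'] + 10:
    loss_x100      opt model  loss_x100_plus_10
9         200  adagrad    m5                210
10        348     adam    m0                358
add column combo = t['loss_x100'] * t['loss_x100_plus_10']:
    loss_x100      opt model  loss_x100_plus_10   combo
9         200  adagrad    m5                210   42000
10        348     adam    m0                358  124584
sort by loss_x100_plus_10:
    loss_x100      opt model  loss_x100_plus_10   combo
9         200  adagrad    m5                210   42000
10        348     adam    m0                358  124584
add column combo_minus_loss_x100 = t['combo'] - t['loss_x100']:
    loss_x100      opt model  loss_x100_plus_10   combo  combo_minus_loss_x100
9         200  adagrad    m5                210   42000                  41800
10        348     adam    m0                358  124584                 124236
So iloc[1]['combo_minus_loss_x100'] = 124236.

124236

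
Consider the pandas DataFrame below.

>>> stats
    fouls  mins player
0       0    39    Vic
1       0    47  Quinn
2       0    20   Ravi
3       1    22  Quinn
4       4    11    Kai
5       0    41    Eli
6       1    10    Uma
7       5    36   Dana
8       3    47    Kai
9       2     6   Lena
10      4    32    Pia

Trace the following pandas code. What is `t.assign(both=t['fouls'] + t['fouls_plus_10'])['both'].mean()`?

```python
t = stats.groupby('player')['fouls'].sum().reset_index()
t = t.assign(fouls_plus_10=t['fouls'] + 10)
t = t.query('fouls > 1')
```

19.0

group by player, sum of fouls:
player
Dana     5
Eli      0
Kai      7
Lena     2
Pia      4
Quinn    1
Ravi     0
Uma      1
Vic      0
Name: fouls, dtype: int64
reset_index():
  player  fouls
0   Dana      5
1    Eli      0
2    Kai      7
3   Lena      2
4    Pia      4
5  Quinn      1
6   Ravi      0
7    Uma      1
8    Vic      0
add column fouls_plus_10 = t['fouls'] + 10:
  player  fouls  fouls_plus_10
0   Dana      5             15
1    Eli      0             10
2    Kai      7             17
3   Lena      2             12
4    Pia      4             14
5  Quinn      1             11
6   Ravi      0             10
7    Uma      1             11
8    Vic      0             10
filter rows where fouls > 1:
  player  fouls  fouls_plus_10
0   Dana      5             15
2    Kai      7             17
3   Lena      2             12
4    Pia      4             14
add column both = t['fouls'] + t['fouls_plus_10']:
  player  fouls  fouls_plus_10  both
0   Dana      5             15    20
2    Kai      7             17    24
3   Lena      2             12    14
4    Pia      4             14    18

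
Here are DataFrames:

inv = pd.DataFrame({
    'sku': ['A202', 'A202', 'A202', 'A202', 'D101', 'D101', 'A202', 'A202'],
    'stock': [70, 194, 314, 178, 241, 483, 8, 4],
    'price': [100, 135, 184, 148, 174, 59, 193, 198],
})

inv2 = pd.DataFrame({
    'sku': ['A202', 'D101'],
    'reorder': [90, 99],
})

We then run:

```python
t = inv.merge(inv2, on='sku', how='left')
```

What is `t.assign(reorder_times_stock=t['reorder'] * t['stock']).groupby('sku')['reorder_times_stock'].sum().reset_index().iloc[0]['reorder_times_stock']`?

69120

merge on 'sku' (how='left') → 8 rows:
    sku  stock  price  reorder
0  A202     70    100       90
1  A202    194    135       90
2  A202    314    184       90
3  A202    178    148       90
4  D101    241    174       99
5  D101    483     59       99
6  A202      8    193       90
7  A202      4    198       90
add column reorder_times_stock = t['reorder'] * t['stock']:
    sku  stock  price  reorder  reorder_times_stock
0  A202     70    100       90                 6300
1  A202    194    135       90                17460
2  A202    314    184       90                28260
3  A202    178    148       90                16020
4  D101    241    174       99                23859
5  D101    483     59       99                47817
6  A202      8    193       90                  720
7  A202      4    198       90                  360
group by sku, sum of reorder_times_stock:
sku
A202    69120
D101    71676
Name: reorder_times_stock, dtype: int64
reset_index():
    sku  reorder_times_stock
0  A202                69120
1  D101                71676
Hence 69120.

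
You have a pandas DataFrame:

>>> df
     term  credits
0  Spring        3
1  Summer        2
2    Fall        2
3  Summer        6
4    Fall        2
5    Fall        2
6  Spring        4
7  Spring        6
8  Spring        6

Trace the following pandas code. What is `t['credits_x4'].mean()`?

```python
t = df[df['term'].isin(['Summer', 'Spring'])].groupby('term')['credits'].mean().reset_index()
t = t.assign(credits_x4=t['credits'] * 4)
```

17.5

filter rows where term in ['Summer', 'Spring']:
     term  credits
0  Spring        3
1  Summer        2
3  Summer        6
6  Spring        4
7  Spring        6
8  Spring        6
group by term, mean of credits:
term
Spring    4.75
Summer    4.00
Name: credits, dtype: float64
reset_index():
     term  credits
0  Spring     4.75
1  Summer     4.00
add column credits_x4 = t['credits'] * 4:
     term  credits  credits_x4
0  Spring     4.75        19.0
1  Summer     4.00        16.0
Reading off the mean of column 'credits_x4', we get 17.5.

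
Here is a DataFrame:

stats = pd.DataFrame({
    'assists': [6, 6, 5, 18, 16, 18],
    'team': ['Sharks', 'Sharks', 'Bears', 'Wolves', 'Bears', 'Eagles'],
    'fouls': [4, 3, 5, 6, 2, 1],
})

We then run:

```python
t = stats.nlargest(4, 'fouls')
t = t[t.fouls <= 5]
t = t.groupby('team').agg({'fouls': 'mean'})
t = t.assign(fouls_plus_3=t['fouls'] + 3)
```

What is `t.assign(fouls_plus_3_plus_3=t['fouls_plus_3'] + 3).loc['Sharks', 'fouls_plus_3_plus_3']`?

take 4 rows with largest fouls:
   assists    team  fouls
3       18  Wolves      6
2        5   Bears      5
0        6  Sharks      4
1        6  Sharks      3
filter rows where fouls <= 5:
   assists    team  fouls
2        5   Bears      5
0        6  Sharks      4
1        6  Sharks      3
group by team, mean of fouls:
        fouls
team         
Bears     5.0
Sharks    3.5
add column fouls_plus_3 = t['fouls'] + 3:
        fouls  fouls_plus_3
team                       
Bears     5.0           8.0
Sharks    3.5           6.5
add column fouls_plus_3_plus_3 = t['fouls_plus_3'] + 3:
        fouls  fouls_plus_3  fouls_plus_3_plus_3
team                                            
Bears     5.0           8.0                 11.0
Sharks    3.5           6.5                  9.5
value at row 'Sharks', column 'fouls_plus_3_plus_3' → 9.5

9.5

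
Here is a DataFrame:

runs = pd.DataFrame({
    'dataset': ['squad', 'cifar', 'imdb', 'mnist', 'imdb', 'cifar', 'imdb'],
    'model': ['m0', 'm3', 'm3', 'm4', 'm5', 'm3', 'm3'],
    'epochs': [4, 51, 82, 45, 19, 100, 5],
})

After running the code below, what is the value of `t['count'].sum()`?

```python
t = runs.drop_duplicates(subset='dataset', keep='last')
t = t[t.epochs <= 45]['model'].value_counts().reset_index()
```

drop duplicate dataset (keep=last):
  dataset model  epochs
0   squad    m0       4
3   mnist    m4      45
5   cifar    m3     100
6    imdb    m3       5
filter rows where epochs <= 45:
  dataset model  epochs
0   squad    m0       4
3   mnist    m4      45
6    imdb    m3       5
value_counts of model:
model
m0    1
m4    1
m3    1
Name: count, dtype: int64
reset_index():
  model  count
0    m0      1
1    m4      1
2    m3      1
The sum of column 'count' is 3.

3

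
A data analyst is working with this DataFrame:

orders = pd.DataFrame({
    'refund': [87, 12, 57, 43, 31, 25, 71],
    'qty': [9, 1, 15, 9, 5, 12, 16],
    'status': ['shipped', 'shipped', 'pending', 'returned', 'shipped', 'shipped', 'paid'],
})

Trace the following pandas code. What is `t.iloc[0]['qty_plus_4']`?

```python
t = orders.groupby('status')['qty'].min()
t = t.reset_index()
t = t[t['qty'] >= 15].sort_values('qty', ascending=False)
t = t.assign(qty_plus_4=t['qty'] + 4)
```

group by status, min of qty:
status
paid        16
pending     15
returned     9
shipped      1
Name: qty, dtype: int64
reset_index():
     status  qty
0      paid   16
1   pending   15
2  returned    9
3   shipped    1
filter rows where qty >= 15:
    status  qty
0     paid   16
1  pending   15
sort by qty descending:
    status  qty
0     paid   16
1  pending   15
add column qty_plus_4 = t['qty'] + 4:
    status  qty  qty_plus_4
0     paid   16          20
1  pending   15          19
Reading off the value at position 0, column 'qty_plus_4', we get 20.

20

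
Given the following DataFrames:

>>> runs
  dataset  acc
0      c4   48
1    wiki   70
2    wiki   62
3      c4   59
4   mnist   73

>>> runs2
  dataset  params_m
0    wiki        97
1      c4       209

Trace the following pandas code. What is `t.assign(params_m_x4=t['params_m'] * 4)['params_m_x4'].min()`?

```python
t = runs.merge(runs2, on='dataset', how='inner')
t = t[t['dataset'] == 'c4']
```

836

merge on 'dataset' (how='inner') → 4 rows:
  dataset  acc  params_m
0      c4   48       209
1    wiki   70        97
2    wiki   62        97
3      c4   59       209
filter rows where dataset == 'c4':
  dataset  acc  params_m
0      c4   48       209
3      c4   59       209
add column params_m_x4 = t['params_m'] * 4:
  dataset  acc  params_m  params_m_x4
0      c4   48       209          836
3      c4   59       209          836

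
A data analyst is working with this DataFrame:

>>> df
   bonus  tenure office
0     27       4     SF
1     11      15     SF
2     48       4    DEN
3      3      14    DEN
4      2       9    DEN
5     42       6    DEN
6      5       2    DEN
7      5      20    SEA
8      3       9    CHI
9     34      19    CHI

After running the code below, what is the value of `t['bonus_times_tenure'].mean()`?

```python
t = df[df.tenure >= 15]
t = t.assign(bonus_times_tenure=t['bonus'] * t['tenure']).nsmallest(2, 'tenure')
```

405.5

filter rows where tenure >= 15:
   bonus  tenure office
1     11      15     SF
7      5      20    SEA
9     34      19    CHI
add column bonus_times_tenure = t['bonus'] * t['tenure']:
   bonus  tenure office  bonus_times_tenure
1     11      15     SF                 165
7      5      20    SEA                 100
9     34      19    CHI                 646
take 2 rows with smallest tenure:
   bonus  tenure office  bonus_times_tenure
1     11      15     SF                 165
9     34      19    CHI                 646
The mean of column 'bonus_times_tenure' is 405.5.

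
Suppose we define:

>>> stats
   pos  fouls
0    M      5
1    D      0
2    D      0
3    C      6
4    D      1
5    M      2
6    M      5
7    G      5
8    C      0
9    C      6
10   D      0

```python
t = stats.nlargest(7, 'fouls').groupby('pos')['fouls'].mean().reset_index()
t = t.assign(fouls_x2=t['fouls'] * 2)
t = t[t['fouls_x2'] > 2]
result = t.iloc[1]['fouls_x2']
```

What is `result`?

take 7 rows with largest fouls:
  pos  fouls
3   C      6
9   C      6
0   M      5
6   M      5
7   G      5
5   M      2
4   D      1
group by pos, mean of fouls:
pos
C    6.0
D    1.0
G    5.0
M    4.0
Name: fouls, dtype: float64
reset_index():
  pos  fouls
0   C    6.0
1   D    1.0
2   G    5.0
3   M    4.0
add column fouls_x2 = t['fouls'] * 2:
  pos  fouls  fouls_x2
0   C    6.0      12.0
1   D    1.0       2.0
2   G    5.0      10.0
3   M    4.0       8.0
filter rows where fouls_x2 > 2:
  pos  fouls  fouls_x2
0   C    6.0      12.0
2   G    5.0      10.0
3   M    4.0       8.0
The value at position 1, column 'fouls_x2' is 10.0.

10.0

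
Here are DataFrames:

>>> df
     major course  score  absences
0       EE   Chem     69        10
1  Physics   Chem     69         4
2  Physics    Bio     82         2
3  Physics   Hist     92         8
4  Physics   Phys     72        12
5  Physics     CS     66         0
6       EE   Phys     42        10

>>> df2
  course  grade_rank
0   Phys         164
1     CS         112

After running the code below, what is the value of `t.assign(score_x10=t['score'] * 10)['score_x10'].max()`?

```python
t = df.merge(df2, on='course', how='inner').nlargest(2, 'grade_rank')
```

720

merge on 'course' (how='inner') → 3 rows:
     major course  score  absences  grade_rank
0  Physics   Phys     72        12         164
1  Physics     CS     66         0         112
2       EE   Phys     42        10         164
take 2 rows with largest grade_rank:
     major course  score  absences  grade_rank
0  Physics   Phys     72        12         164
2       EE   Phys     42        10         164
add column score_x10 = t['score'] * 10:
     major course  score  absences  grade_rank  score_x10
0  Physics   Phys     72        12         164        720
2       EE   Phys     42        10         164        420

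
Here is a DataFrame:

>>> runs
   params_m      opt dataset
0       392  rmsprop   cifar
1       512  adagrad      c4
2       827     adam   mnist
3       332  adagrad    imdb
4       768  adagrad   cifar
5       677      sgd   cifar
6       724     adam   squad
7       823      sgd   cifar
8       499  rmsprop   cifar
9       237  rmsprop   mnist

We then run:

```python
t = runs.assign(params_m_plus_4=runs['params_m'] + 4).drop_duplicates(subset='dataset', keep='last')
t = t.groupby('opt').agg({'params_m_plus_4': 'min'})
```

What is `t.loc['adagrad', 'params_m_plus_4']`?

336

add column params_m_plus_4 = runs['params_m'] + 4:
   params_m      opt dataset  params_m_plus_4
0       392  rmsprop   cifar              396
1       512  adagrad      c4              516
2       827     adam   mnist              831
3       332  adagrad    imdb              336
4       768  adagrad   cifar              772
5       677      sgd   cifar              681
6       724     adam   squad              728
7       823      sgd   cifar              827
8       499  rmsprop   cifar              503
9       237  rmsprop   mnist              241
drop duplicate dataset (keep=last):
   params_m      opt dataset  params_m_plus_4
1       512  adagrad      c4              516
3       332  adagrad    imdb              336
6       724     adam   squad              728
8       499  rmsprop   cifar              503
9       237  rmsprop   mnist              241
group by opt, min of params_m_plus_4:
         params_m_plus_4
opt                     
adagrad              336
adam                 728
rmsprop              241
value at row 'adagrad', column 'params_m_plus_4' → 336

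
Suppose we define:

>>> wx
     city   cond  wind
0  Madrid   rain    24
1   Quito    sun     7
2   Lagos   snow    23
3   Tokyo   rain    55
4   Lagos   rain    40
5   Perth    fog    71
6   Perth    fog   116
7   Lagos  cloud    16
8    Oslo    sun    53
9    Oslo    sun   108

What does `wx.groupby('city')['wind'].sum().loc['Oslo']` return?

group by city, sum of wind:
city
Lagos      79
Madrid     24
Oslo      161
Perth     187
Quito       7
Tokyo      55
Name: wind, dtype: int64

161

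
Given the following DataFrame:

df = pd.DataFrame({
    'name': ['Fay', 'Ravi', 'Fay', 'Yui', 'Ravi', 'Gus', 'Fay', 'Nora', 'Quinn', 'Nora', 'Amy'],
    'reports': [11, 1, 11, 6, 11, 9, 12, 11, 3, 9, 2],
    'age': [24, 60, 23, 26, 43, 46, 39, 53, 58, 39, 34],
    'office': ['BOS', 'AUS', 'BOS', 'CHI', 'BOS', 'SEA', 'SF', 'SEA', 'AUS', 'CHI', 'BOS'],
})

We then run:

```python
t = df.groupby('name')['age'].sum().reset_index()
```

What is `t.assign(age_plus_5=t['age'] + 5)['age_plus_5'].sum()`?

480

group by name, sum of age:
name
Amy       34
Fay       86
Gus       46
Nora      92
Quinn     58
Ravi     103
Yui       26
Name: age, dtype: int64
reset_index():
    name  age
0    Amy   34
1    Fay   86
2    Gus   46
3   Nora   92
4  Quinn   58
5   Ravi  103
6    Yui   26
add column age_plus_5 = t['age'] + 5:
    name  age  age_plus_5
0    Amy   34          39
1    Fay   86          91
2    Gus   46          51
3   Nora   92          97
4  Quinn   58          63
5   Ravi  103         108
6    Yui   26          31
Hence 480.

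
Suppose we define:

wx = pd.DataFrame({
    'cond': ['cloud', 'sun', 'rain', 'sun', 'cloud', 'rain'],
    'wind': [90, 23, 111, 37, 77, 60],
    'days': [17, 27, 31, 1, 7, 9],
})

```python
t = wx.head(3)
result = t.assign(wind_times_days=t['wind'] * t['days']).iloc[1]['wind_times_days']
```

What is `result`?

621

take first 3 rows:
    cond  wind  days
0  cloud    90    17
1    sun    23    27
2   rain   111    31
add column wind_times_days = t['wind'] * t['days']:
    cond  wind  days  wind_times_days
0  cloud    90    17             1530
1    sun    23    27              621
2   rain   111    31             3441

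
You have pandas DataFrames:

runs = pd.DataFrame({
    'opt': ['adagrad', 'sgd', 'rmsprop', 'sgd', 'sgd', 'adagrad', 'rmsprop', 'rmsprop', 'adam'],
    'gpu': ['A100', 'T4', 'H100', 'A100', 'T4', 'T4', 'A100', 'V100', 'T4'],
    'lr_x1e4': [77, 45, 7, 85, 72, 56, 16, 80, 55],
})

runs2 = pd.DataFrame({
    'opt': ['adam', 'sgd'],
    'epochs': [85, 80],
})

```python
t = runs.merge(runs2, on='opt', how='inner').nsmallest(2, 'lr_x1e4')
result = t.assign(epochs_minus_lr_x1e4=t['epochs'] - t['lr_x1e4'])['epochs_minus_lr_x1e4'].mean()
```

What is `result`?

merge on 'opt' (how='inner') → 4 rows:
    opt   gpu  lr_x1e4  epochs
0   sgd    T4       45      80
1   sgd  A100       85      80
2   sgd    T4       72      80
3  adam    T4       55      85
take 2 rows with smallest lr_x1e4:
    opt gpu  lr_x1e4  epochs
0   sgd  T4       45      80
3  adam  T4       55      85
add column epochs_minus_lr_x1e4 = t['epochs'] - t['lr_x1e4']:
    opt gpu  lr_x1e4  epochs  epochs_minus_lr_x1e4
0   sgd  T4       45      80                    35
3  adam  T4       55      85                    30
So mean() = 32.5.

32.5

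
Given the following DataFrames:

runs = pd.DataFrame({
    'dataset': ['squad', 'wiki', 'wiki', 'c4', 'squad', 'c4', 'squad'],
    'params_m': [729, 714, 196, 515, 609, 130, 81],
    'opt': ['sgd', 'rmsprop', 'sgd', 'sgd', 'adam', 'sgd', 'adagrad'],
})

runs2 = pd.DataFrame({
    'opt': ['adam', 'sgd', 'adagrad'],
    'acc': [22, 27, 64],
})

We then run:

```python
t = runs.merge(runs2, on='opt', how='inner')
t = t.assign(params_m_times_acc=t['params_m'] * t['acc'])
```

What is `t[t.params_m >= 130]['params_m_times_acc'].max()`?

merge on 'opt' (how='inner') → 6 rows:
  dataset  params_m      opt  acc
0   squad       729      sgd   27
1    wiki       196      sgd   27
2      c4       515      sgd   27
3   squad       609     adam   22
4      c4       130      sgd   27
5   squad        81  adagrad   64
add column params_m_times_acc = t['params_m'] * t['acc']:
  dataset  params_m      opt  acc  params_m_times_acc
0   squad       729      sgd   27               19683
1    wiki       196      sgd   27                5292
2      c4       515      sgd   27               13905
3   squad       609     adam   22               13398
4      c4       130      sgd   27                3510
5   squad        81  adagrad   64                5184
filter rows where params_m >= 130:
  dataset  params_m   opt  acc  params_m_times_acc
0   squad       729   sgd   27               19683
1    wiki       196   sgd   27                5292
2      c4       515   sgd   27               13905
3   squad       609  adam   22               13398
4      c4       130   sgd   27                3510
Reading off the max of column 'params_m_times_acc', we get 19683.

19683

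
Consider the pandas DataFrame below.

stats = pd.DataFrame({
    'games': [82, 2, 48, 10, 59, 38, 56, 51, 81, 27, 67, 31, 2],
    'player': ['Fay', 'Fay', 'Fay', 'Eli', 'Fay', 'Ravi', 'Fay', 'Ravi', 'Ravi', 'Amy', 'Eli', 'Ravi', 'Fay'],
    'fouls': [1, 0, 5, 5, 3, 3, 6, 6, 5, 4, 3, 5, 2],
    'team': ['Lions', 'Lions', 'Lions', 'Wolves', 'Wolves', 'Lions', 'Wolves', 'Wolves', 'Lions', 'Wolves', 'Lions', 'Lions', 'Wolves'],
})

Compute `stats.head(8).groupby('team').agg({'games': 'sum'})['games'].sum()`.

346

take first 8 rows:
   games player  fouls    team
0     82    Fay      1   Lions
1      2    Fay      0   Lions
2     48    Fay      5   Lions
3     10    Eli      5  Wolves
4     59    Fay      3  Wolves
5     38   Ravi      3   Lions
6     56    Fay      6  Wolves
7     51   Ravi      6  Wolves
group by team, sum of games:
        games
team         
Lions     170
Wolves    176
sum of column 'games' → 346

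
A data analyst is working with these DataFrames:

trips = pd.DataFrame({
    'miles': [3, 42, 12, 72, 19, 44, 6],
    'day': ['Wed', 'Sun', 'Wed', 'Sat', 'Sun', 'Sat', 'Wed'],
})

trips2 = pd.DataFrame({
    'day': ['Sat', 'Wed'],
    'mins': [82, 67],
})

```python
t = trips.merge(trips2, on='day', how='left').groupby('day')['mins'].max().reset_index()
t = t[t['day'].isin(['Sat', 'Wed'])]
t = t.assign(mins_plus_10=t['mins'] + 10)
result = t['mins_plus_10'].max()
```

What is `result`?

92.0

merge on 'day' (how='left') → 7 rows:
   miles  day  mins
0      3  Wed  67.0
1     42  Sun   NaN
2     12  Wed  67.0
3     72  Sat  82.0
4     19  Sun   NaN
5     44  Sat  82.0
6      6  Wed  67.0
group by day, max of mins:
day
Sat    82.0
Sun     NaN
Wed    67.0
Name: mins, dtype: float64
reset_index():
   day  mins
0  Sat  82.0
1  Sun   NaN
2  Wed  67.0
filter rows where day in ['Sat', 'Wed']:
   day  mins
0  Sat  82.0
2  Wed  67.0
add column mins_plus_10 = t['mins'] + 10:
   day  mins  mins_plus_10
0  Sat  82.0          92.0
2  Wed  67.0          77.0
So max() = 92.0.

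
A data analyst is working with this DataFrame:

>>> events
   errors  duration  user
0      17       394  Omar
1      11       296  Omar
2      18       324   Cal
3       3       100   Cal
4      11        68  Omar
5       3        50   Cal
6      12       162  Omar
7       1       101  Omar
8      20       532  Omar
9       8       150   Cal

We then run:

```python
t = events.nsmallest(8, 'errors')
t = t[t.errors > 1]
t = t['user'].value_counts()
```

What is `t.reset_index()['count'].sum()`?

take 8 rows with smallest errors:
   errors  duration  user
7       1       101  Omar
3       3       100   Cal
5       3        50   Cal
9       8       150   Cal
1      11       296  Omar
4      11        68  Omar
6      12       162  Omar
0      17       394  Omar
filter rows where errors > 1:
   errors  duration  user
3       3       100   Cal
5       3        50   Cal
9       8       150   Cal
1      11       296  Omar
4      11        68  Omar
6      12       162  Omar
0      17       394  Omar
value_counts of user:
user
Omar    4
Cal     3
Name: count, dtype: int64
reset_index():
   user  count
0  Omar      4
1   Cal      3
The sum of column 'count' is 7.

7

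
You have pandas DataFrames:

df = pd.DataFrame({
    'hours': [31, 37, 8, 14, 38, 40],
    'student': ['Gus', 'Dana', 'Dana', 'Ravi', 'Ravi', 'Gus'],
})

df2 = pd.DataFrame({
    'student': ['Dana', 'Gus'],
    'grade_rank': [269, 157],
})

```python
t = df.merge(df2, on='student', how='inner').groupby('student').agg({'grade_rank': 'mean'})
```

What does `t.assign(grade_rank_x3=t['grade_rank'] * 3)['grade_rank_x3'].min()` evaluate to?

471.0

merge on 'student' (how='inner') → 4 rows:
   hours student  grade_rank
0     31     Gus         157
1     37    Dana         269
2      8    Dana         269
3     40     Gus         157
group by student, mean of grade_rank:
         grade_rank
student            
Dana          269.0
Gus           157.0
add column grade_rank_x3 = t['grade_rank'] * 3:
         grade_rank  grade_rank_x3
student                           
Dana          269.0          807.0
Gus           157.0          471.0
min of column 'grade_rank_x3' → 471.0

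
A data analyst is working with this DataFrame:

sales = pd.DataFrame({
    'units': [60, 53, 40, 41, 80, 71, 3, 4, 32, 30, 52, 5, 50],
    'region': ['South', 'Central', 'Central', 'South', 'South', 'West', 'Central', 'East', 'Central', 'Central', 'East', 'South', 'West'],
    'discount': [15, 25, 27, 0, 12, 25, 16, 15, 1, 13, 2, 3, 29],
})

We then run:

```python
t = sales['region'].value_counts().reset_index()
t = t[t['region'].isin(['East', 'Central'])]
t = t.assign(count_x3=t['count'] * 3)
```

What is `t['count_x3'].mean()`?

10.5

value_counts of region:
region
Central    5
South      4
West       2
East       2
Name: count, dtype: int64
reset_index():
    region  count
0  Central      5
1    South      4
2     West      2
3     East      2
filter rows where region in ['East', 'Central']:
    region  count
0  Central      5
3     East      2
add column count_x3 = t['count'] * 3:
    region  count  count_x3
0  Central      5        15
3     East      2         6
So mean() = 10.5.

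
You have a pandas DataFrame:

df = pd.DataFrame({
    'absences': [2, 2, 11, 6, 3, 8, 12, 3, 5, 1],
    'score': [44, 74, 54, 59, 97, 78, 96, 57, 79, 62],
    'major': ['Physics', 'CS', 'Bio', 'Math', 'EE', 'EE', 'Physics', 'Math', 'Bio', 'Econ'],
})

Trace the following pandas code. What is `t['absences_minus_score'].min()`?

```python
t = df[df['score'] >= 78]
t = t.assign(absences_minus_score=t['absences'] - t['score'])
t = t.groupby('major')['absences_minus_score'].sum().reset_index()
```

filter rows where score >= 78:
   absences  score    major
4         3     97       EE
5         8     78       EE
6        12     96  Physics
8         5     79      Bio
add column absences_minus_score = t['absences'] - t['score']:
   absences  score    major  absences_minus_score
4         3     97       EE                   -94
5         8     78       EE                   -70
6        12     96  Physics                   -84
8         5     79      Bio                   -74
group by major, sum of absences_minus_score:
major
Bio        -74
EE        -164
Physics    -84
Name: absences_minus_score, dtype: int64
reset_index():
     major  absences_minus_score
0      Bio                   -74
1       EE                  -164
2  Physics                   -84
The min of column 'absences_minus_score' is -164.

-164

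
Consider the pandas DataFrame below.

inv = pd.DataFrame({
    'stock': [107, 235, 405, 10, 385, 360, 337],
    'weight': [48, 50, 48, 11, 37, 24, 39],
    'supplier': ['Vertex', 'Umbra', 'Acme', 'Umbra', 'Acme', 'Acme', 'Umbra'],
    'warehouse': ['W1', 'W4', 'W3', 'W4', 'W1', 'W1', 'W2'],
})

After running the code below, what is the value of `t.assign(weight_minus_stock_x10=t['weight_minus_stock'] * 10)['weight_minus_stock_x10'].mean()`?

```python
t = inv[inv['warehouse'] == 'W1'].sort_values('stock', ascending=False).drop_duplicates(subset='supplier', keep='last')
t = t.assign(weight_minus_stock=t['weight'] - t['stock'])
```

-1975.0

filter rows where warehouse == 'W1':
   stock  weight supplier warehouse
0    107      48   Vertex        W1
4    385      37     Acme        W1
5    360      24     Acme        W1
sort by stock descending:
   stock  weight supplier warehouse
4    385      37     Acme        W1
5    360      24     Acme        W1
0    107      48   Vertex        W1
drop duplicate supplier (keep=last):
   stock  weight supplier warehouse
5    360      24     Acme        W1
0    107      48   Vertex        W1
add column weight_minus_stock = t['weight'] - t['stock']:
   stock  weight supplier warehouse  weight_minus_stock
5    360      24     Acme        W1                -336
0    107      48   Vertex        W1                 -59
add column weight_minus_stock_x10 = t['weight_minus_stock'] * 10:
   stock  weight supplier warehouse  weight_minus_stock  weight_minus_stock_x10
5    360      24     Acme        W1                -336                   -3360
0    107      48   Vertex        W1                 -59                    -590
The mean of column 'weight_minus_stock_x10' is -1975.0.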